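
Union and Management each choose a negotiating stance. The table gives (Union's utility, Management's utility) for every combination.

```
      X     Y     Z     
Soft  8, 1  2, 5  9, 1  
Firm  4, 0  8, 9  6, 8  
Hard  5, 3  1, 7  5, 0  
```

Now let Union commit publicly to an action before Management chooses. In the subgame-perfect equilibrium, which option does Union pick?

Solve by backward induction (Union leads).
- Soft: BR = Y, leader payoff 2.
- Firm: BR = Y, leader payoff 8.
- Hard: BR = Y, leader payoff 1.
Union's induced payoffs are 2, 8, 1, so Union commits to Firm. Subgame-perfect outcome: (Firm, Y) with payoffs (8, 9).

Firm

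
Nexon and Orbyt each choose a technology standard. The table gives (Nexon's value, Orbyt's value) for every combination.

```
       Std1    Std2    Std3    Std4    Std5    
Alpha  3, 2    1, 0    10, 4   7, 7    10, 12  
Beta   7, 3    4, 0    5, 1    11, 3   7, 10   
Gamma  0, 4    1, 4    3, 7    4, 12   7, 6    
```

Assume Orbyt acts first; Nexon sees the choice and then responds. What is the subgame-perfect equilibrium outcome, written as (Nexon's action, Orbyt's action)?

Nexon best-responds to each possible Orbyt move:
- Std1: Nexon compares 3, 7, 0 and picks Beta; Orbyt would get 3.
- Std2: Nexon compares 1, 4, 1 and picks Beta; Orbyt would get 0.
- Std3: Nexon compares 10, 5, 3 and picks Alpha; Orbyt would get 4.
- Std4: Nexon compares 7, 11, 4 and picks Beta; Orbyt would get 3.
- Std5: Nexon compares 10, 7, 7 and picks Alpha; Orbyt would get 12.
Maximizing over 3, 0, 4, 3, 12, Orbyt chooses Std5. Subgame-perfect outcome: (Alpha, Std5) with payoffs (10, 12).

(Alpha, Std5)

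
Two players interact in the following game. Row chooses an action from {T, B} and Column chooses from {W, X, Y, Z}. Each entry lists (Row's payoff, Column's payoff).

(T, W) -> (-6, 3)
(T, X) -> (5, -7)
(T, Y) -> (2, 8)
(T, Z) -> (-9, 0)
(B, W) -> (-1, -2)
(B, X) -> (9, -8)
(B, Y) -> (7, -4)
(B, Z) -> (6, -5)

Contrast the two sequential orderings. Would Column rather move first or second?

If Row leads: Column's best replies are T→Y, B→W; Row's induced payoffs 2, -1; outcome (T, Y), payoffs (2, 8).
If Column leads: Row's best replies are W→B, X→B, Y→B, Z→B; Column's induced payoffs -2, -8, -4, -5; outcome (B, W), payoffs (-1, -2).
Column gets -2 moving first and 8 moving second, so Column prefers to move second.

second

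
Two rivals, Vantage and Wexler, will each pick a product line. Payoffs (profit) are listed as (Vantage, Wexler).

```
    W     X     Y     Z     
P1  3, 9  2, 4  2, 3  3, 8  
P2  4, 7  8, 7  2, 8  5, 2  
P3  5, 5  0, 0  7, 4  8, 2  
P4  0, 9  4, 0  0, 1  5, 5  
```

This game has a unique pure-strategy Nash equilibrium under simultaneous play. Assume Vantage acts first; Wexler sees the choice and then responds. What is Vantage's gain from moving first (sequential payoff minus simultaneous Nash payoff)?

0

Wexler best-responds to each possible Vantage move:
- P1: Wexler compares 9, 4, 3, 8 and picks W; Vantage would get 3.
- P2: Wexler compares 7, 7, 8, 2 and picks Y; Vantage would get 2.
- P3: Wexler compares 5, 0, 4, 2 and picks W; Vantage would get 5.
- P4: Wexler compares 9, 0, 1, 5 and picks W; Vantage would get 0.
Maximizing over 3, 2, 5, 0, Vantage chooses P3. Subgame-perfect outcome: (P3, W) with payoffs (5, 5).
For the simultaneous game, intersect best replies.
Vantage's best replies: W→P3; X→P2; Y→P3; Z→P3.
Wexler's best replies: P1→W; P2→Y; P3→W; P4→W.
The unique mutual best reply is (P3, W), giving (5, 5).
Vantage's commitment gain: 5 − 5 = 0.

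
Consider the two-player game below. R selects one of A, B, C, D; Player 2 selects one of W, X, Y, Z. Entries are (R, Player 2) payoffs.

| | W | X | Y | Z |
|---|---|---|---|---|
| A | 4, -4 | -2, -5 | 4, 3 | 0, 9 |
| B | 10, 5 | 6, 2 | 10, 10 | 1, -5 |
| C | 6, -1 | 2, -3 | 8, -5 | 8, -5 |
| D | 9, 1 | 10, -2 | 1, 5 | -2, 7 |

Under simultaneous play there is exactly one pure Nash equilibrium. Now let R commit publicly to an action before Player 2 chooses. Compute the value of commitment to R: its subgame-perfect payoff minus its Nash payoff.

Backward induction with R moving first.
- A → Player 2 plays Z (best of -4, -5, 3, 9); R gets 0.
- B → Player 2 plays Y (best of 5, 2, 10, -5); R gets 10.
- C → Player 2 plays W (best of -1, -3, -5, -5); R gets 6.
- D → Player 2 plays Z (best of 1, -2, 5, 7); R gets -2.
R's induced payoffs are 0, 10, 6, -2, so R commits to B. Subgame-perfect outcome: (B, Y) with payoffs (10, 10).
Now find the simultaneous Nash equilibrium.
R's best replies: W→B; X→D; Y→B; Z→C.
Player 2's best replies: A→Z; B→Y; C→W; D→Z.
Only (B, Y) has each player best-responding; Nash payoffs (10, 10).
R's commitment gain: 10 − 10 = 0.

0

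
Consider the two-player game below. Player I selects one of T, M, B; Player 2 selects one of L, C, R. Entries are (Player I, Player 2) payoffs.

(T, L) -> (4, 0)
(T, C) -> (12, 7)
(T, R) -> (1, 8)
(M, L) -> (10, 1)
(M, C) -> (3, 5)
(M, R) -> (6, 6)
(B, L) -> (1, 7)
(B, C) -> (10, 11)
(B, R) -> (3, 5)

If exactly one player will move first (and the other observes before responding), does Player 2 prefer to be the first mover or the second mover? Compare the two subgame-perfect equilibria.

second

If Player I leads: Player 2's best replies are T→R, M→R, B→C; Player I's induced payoffs 1, 6, 10; outcome (B, C), payoffs (10, 11).
If Player 2 leads: Player I's best replies are L→M, C→T, R→M; Player 2's induced payoffs 1, 7, 6; outcome (T, C), payoffs (12, 7).
Player 2 gets 7 moving first and 11 moving second, so Player 2 prefers to move second.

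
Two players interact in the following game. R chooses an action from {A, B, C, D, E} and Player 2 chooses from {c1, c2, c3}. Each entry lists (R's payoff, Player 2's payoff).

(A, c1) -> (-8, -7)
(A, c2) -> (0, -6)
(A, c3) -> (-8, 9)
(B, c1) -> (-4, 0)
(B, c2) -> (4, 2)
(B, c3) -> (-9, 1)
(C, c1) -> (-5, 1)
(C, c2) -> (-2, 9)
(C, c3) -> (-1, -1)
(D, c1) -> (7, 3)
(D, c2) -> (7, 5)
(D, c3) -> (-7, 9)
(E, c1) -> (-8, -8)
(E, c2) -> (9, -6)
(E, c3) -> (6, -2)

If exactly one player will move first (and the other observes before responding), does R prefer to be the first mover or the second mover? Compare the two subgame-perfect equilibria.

second

If R leads: Player 2's best replies are A→c3, B→c2, C→c2, D→c3, E→c3; R's induced payoffs -8, 4, -2, -7, 6; outcome (E, c3), payoffs (6, -2).
If Player 2 leads: R's best replies are c1→D, c2→E, c3→E; Player 2's induced payoffs 3, -6, -2; outcome (D, c1), payoffs (7, 3).
R gets 6 moving first and 7 moving second, so R prefers to move second.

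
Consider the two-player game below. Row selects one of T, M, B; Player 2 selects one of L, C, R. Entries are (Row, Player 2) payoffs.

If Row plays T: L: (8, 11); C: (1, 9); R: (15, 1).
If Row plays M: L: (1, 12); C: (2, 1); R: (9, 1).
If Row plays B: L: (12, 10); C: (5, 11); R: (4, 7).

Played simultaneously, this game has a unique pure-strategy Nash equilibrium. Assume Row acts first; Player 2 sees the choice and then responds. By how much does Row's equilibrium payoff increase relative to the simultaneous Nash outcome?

3

Work backward from Player 2's decision.
- T: Player 2 compares 11, 9, 1 and picks L; Row would get 8.
- M: Player 2 compares 12, 1, 1 and picks L; Row would get 1.
- B: Player 2 compares 10, 11, 7 and picks C; Row would get 5.
Among 8, 1, 5, the best is 8 at T. Subgame-perfect outcome: (T, L) with payoffs (8, 11).
For the simultaneous game, intersect best replies.
Row's best replies: L→B; C→B; R→T.
Player 2's best replies: T→L; M→L; B→C.
The unique mutual best reply is (B, C), giving (5, 11).
Row's commitment gain: 8 − 5 = 3.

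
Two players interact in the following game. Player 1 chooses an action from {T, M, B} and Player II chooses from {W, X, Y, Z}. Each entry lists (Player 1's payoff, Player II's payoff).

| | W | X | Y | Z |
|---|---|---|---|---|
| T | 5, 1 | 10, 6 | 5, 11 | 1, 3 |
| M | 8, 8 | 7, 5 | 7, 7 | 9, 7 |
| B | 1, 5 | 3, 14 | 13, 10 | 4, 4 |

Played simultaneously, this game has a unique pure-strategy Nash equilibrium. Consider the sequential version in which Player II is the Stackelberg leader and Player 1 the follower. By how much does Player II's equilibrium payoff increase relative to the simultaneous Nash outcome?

2

Work backward from Player 1's decision.
- W → Player 1 plays M (best of 5, 8, 1); Player II gets 8.
- X → Player 1 plays T (best of 10, 7, 3); Player II gets 6.
- Y → Player 1 plays B (best of 5, 7, 13); Player II gets 10.
- Z → Player 1 plays M (best of 1, 9, 4); Player II gets 7.
Among 8, 6, 10, 7, the best is 10 at Y. Subgame-perfect outcome: (B, Y) with payoffs (13, 10).
Now find the simultaneous Nash equilibrium.
Player 1's best replies: W→M; X→T; Y→B; Z→M.
Player II's best replies: T→Y; M→W; B→X.
Only (M, W) has each player best-responding; Nash payoffs (8, 8).
Player II's commitment gain: 10 − 8 = 2.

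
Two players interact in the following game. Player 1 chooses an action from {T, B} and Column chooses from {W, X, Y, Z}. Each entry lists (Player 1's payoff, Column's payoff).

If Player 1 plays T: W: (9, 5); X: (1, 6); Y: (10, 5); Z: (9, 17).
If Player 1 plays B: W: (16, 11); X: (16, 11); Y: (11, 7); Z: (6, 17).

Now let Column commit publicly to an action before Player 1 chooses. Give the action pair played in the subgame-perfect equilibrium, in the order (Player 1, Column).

(T, Z)

Work backward from Player 1's decision.
- W: BR = B, leader payoff 11.
- X: BR = B, leader payoff 11.
- Y: BR = B, leader payoff 7.
- Z: BR = T, leader payoff 17.
Maximizing over 11, 11, 7, 17, Column chooses Z. Subgame-perfect outcome: (T, Z) with payoffs (9, 17).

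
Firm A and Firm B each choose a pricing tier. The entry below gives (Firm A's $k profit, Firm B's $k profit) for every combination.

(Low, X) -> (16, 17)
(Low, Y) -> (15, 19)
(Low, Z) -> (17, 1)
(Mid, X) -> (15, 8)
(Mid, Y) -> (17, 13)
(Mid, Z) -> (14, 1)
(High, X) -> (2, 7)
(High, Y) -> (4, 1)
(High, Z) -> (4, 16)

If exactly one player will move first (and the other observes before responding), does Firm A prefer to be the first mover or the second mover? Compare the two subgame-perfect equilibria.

first

If Firm A leads: Firm B's best replies are Low→Y, Mid→Y, High→Z; Firm A's induced payoffs 15, 17, 4; outcome (Mid, Y), payoffs (17, 13).
If Firm B leads: Firm A's best replies are X→Low, Y→Mid, Z→Low; Firm B's induced payoffs 17, 13, 1; outcome (Low, X), payoffs (16, 17).
Firm A gets 17 moving first and 16 moving second, so Firm A prefers to move first.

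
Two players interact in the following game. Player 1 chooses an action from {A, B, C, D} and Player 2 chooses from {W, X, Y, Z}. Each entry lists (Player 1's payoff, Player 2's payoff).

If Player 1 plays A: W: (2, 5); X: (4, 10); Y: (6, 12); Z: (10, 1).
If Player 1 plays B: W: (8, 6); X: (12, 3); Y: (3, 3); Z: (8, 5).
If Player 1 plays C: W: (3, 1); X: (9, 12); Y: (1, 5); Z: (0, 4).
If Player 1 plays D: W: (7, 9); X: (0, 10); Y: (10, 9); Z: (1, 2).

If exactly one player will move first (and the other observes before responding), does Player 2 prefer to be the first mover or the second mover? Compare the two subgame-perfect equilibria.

second

If Player 1 leads: Player 2's best replies are A→Y, B→W, C→X, D→X; Player 1's induced payoffs 6, 8, 9, 0; outcome (C, X), payoffs (9, 12).
If Player 2 leads: Player 1's best replies are W→B, X→B, Y→D, Z→A; Player 2's induced payoffs 6, 3, 9, 1; outcome (D, Y), payoffs (10, 9).
Player 2 gets 9 moving first and 12 moving second, so Player 2 prefers to move second.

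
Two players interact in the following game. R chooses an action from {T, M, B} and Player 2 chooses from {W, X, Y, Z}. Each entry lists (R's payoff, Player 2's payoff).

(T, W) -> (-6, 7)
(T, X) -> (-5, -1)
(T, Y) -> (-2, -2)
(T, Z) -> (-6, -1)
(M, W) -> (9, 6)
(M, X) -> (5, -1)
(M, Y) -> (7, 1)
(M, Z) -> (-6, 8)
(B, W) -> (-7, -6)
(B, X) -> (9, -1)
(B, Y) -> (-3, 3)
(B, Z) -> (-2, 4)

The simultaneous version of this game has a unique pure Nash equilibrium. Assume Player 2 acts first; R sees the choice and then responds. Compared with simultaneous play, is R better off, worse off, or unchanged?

R best-responds to each possible Player 2 move:
- W: R compares -6, 9, -7 and picks M; Player 2 would get 6.
- X: R compares -5, 5, 9 and picks B; Player 2 would get -1.
- Y: R compares -2, 7, -3 and picks M; Player 2 would get 1.
- Z: R compares -6, -6, -2 and picks B; Player 2 would get 4.
Maximizing over 6, -1, 1, 4, Player 2 chooses W. Subgame-perfect outcome: (M, W) with payoffs (9, 6).
Now find the simultaneous Nash equilibrium.
R's best replies: W→M; X→B; Y→M; Z→B.
Player 2's best replies: T→W; M→Z; B→Z.
The unique mutual best reply is (B, Z), giving (-2, 4).
R earns 9 sequentially versus -2 at the Nash outcome: better off.

better off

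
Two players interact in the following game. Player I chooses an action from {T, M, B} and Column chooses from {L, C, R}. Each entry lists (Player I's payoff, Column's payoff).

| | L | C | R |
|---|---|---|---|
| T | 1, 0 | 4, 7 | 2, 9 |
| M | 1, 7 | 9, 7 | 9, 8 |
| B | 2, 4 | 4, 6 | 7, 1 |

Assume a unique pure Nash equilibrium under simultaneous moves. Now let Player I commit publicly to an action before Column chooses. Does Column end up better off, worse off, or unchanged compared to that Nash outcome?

unchanged

Solve by backward induction (Player I leads).
- T: BR = R, leader payoff 2.
- M: BR = R, leader payoff 9.
- B: BR = C, leader payoff 4.
Maximizing over 2, 9, 4, Player I chooses M. Subgame-perfect outcome: (M, R) with payoffs (9, 8).
For the simultaneous game, intersect best replies.
Player I's best replies: L→B; C→M; R→M.
Column's best replies: T→R; M→R; B→C.
Only (M, R) has each player best-responding; Nash payoffs (9, 8).
Column earns 8 sequentially versus 8 at the Nash outcome: unchanged.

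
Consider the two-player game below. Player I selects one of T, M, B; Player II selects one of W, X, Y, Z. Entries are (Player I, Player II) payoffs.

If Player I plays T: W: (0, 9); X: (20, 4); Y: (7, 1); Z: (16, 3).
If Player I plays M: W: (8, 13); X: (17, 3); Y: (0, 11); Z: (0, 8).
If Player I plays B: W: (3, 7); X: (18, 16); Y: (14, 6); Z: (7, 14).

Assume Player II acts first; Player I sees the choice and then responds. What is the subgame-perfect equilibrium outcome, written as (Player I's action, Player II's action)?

(M, W)

Solve by backward induction (Player II leads).
- W: Player I compares 0, 8, 3 and picks M; Player II would get 13.
- X: Player I compares 20, 17, 18 and picks T; Player II would get 4.
- Y: Player I compares 7, 0, 14 and picks B; Player II would get 6.
- Z: Player I compares 16, 0, 7 and picks T; Player II would get 3.
Player II's induced payoffs are 13, 4, 6, 3, so Player II commits to W. Subgame-perfect outcome: (M, W) with payoffs (8, 13).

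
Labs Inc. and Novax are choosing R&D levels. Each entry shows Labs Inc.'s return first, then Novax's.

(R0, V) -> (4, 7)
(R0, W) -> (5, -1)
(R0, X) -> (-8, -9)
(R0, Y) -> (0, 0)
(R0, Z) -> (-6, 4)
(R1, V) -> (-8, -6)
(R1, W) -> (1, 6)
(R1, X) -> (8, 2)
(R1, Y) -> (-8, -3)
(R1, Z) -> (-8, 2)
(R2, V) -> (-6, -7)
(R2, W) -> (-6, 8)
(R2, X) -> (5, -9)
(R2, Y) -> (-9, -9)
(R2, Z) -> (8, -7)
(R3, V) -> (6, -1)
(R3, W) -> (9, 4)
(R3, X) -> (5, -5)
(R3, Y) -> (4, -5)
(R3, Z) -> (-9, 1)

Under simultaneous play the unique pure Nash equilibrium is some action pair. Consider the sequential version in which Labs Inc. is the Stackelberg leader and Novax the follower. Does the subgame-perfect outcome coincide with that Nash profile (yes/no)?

yes

Novax best-responds to each possible Labs Inc. move:
- R0: BR = V, leader payoff 4.
- R1: BR = W, leader payoff 1.
- R2: BR = W, leader payoff -6.
- R3: BR = W, leader payoff 9.
Maximizing over 4, 1, -6, 9, Labs Inc. chooses R3. Subgame-perfect outcome: (R3, W) with payoffs (9, 4).
For the simultaneous game, intersect best replies.
Labs Inc.'s best replies: V→R3; W→R3; X→R1; Y→R3; Z→R2.
Novax's best replies: R0→V; R1→W; R2→W; R3→W.
The unique mutual best reply is (R3, W), giving (9, 4).
Sequential outcome (R3, W) coincides with the Nash profile (R3, W).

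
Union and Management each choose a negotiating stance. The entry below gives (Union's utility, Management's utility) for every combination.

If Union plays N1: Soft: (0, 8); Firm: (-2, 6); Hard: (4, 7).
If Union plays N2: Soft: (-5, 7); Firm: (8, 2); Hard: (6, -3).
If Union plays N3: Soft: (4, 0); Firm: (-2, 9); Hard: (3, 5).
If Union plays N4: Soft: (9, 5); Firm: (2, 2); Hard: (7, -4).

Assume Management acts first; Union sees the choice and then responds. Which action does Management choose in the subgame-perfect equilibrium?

Backward induction with Management moving first.
- Soft: Union compares 0, -5, 4, 9 and picks N4; Management would get 5.
- Firm: Union compares -2, 8, -2, 2 and picks N2; Management would get 2.
- Hard: Union compares 4, 6, 3, 7 and picks N4; Management would get -4.
Maximizing over 5, 2, -4, Management chooses Soft. Subgame-perfect outcome: (N4, Soft) with payoffs (9, 5).

Soft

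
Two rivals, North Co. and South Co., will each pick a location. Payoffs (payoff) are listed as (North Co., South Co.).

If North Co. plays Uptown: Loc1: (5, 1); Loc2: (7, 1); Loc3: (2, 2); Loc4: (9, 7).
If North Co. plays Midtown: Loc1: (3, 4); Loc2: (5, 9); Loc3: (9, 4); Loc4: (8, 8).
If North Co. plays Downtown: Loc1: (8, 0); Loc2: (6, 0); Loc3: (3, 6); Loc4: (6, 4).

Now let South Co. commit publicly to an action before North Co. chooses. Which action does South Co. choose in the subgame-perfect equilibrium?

Loc4

North Co. best-responds to each possible South Co. move:
- Loc1: BR = Downtown, leader payoff 0.
- Loc2: BR = Uptown, leader payoff 1.
- Loc3: BR = Midtown, leader payoff 4.
- Loc4: BR = Uptown, leader payoff 7.
Maximizing over 0, 1, 4, 7, South Co. chooses Loc4. Subgame-perfect outcome: (Uptown, Loc4) with payoffs (9, 7).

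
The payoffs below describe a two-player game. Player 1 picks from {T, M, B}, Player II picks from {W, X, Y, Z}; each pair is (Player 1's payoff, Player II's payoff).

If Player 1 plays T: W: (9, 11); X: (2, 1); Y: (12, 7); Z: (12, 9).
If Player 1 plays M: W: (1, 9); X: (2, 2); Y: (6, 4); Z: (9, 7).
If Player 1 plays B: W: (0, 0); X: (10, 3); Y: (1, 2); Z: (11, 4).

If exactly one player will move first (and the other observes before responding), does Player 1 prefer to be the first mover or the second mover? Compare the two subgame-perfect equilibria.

If Player 1 leads: Player II's best replies are T→W, M→W, B→Z; Player 1's induced payoffs 9, 1, 11; outcome (B, Z), payoffs (11, 4).
If Player II leads: Player 1's best replies are W→T, X→B, Y→T, Z→T; Player II's induced payoffs 11, 3, 7, 9; outcome (T, W), payoffs (9, 11).
Player 1 gets 11 moving first and 9 moving second, so Player 1 prefers to move first.

first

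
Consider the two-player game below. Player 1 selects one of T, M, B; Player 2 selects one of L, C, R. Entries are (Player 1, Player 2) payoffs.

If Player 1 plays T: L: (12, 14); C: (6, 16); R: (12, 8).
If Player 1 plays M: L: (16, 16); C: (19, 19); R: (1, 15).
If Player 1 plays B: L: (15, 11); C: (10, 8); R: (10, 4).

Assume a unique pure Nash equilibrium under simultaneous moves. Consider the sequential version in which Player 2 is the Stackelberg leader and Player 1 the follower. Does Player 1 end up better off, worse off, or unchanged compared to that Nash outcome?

Player 1 best-responds to each possible Player 2 move:
- L: Player 1 compares 12, 16, 15 and picks M; Player 2 would get 16.
- C: Player 1 compares 6, 19, 10 and picks M; Player 2 would get 19.
- R: Player 1 compares 12, 1, 10 and picks T; Player 2 would get 8.
Player 2's induced payoffs are 16, 19, 8, so Player 2 commits to C. Subgame-perfect outcome: (M, C) with payoffs (19, 19).
For the simultaneous game, intersect best replies.
Player 1's best replies: L→M; C→M; R→T.
Player 2's best replies: T→C; M→C; B→L.
The unique mutual best reply is (M, C), giving (19, 19).
Player 1 earns 19 sequentially versus 19 at the Nash outcome: unchanged.

unchanged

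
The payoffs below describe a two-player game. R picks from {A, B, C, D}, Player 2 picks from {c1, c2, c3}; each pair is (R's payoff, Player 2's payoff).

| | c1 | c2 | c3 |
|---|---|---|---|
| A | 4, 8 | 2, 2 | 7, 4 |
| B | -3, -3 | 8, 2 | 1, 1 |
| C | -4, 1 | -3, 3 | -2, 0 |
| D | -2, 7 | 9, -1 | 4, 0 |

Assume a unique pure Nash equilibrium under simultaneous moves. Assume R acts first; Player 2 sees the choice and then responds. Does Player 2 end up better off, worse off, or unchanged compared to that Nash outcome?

Solve by backward induction (R leads).
- A: Player 2 compares 8, 2, 4 and picks c1; R would get 4.
- B: Player 2 compares -3, 2, 1 and picks c2; R would get 8.
- C: Player 2 compares 1, 3, 0 and picks c2; R would get -3.
- D: Player 2 compares 7, -1, 0 and picks c1; R would get -2.
Maximizing over 4, 8, -3, -2, R chooses B. Subgame-perfect outcome: (B, c2) with payoffs (8, 2).
Under simultaneous play:
R's best replies: c1→A; c2→D; c3→A.
Player 2's best replies: A→c1; B→c2; C→c2; D→c1.
Only (A, c1) has each player best-responding; Nash payoffs (4, 8).
Player 2 earns 2 sequentially versus 8 at the Nash outcome: worse off.

worse off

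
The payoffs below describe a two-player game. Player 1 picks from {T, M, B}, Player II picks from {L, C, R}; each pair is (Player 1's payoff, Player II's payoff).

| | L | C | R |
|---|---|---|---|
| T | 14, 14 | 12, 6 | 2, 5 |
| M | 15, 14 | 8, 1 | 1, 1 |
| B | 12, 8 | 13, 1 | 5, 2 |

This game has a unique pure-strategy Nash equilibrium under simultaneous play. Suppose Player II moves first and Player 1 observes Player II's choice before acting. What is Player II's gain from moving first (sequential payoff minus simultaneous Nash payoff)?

0

Player 1 best-responds to each possible Player II move:
- L → Player 1 plays M (best of 14, 15, 12); Player II gets 14.
- C → Player 1 plays B (best of 12, 8, 13); Player II gets 1.
- R → Player 1 plays B (best of 2, 1, 5); Player II gets 2.
Player II's induced payoffs are 14, 1, 2, so Player II commits to L. Subgame-perfect outcome: (M, L) with payoffs (15, 14).
For the simultaneous game, intersect best replies.
Player 1's best replies: L→M; C→B; R→B.
Player II's best replies: T→L; M→L; B→L.
Only (M, L) has each player best-responding; Nash payoffs (15, 14).
Player II's commitment gain: 14 − 14 = 0.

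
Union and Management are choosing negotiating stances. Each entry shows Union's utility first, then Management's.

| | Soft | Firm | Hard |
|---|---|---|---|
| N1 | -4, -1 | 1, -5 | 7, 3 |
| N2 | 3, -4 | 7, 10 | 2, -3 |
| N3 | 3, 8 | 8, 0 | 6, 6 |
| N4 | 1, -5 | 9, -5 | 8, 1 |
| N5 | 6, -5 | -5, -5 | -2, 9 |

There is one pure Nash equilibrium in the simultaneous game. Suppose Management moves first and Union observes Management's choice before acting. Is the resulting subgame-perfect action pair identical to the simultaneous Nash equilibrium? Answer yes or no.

yes

Backward induction with Management moving first.
- Soft: BR = N5, leader payoff -5.
- Firm: BR = N4, leader payoff -5.
- Hard: BR = N4, leader payoff 1.
Maximizing over -5, -5, 1, Management chooses Hard. Subgame-perfect outcome: (N4, Hard) with payoffs (8, 1).
For the simultaneous game, intersect best replies.
Union's best replies: Soft→N5; Firm→N4; Hard→N4.
Management's best replies: N1→Hard; N2→Firm; N3→Soft; N4→Hard; N5→Hard.
Only (N4, Hard) has each player best-responding; Nash payoffs (8, 1).
Sequential outcome (N4, Hard) coincides with the Nash profile (N4, Hard).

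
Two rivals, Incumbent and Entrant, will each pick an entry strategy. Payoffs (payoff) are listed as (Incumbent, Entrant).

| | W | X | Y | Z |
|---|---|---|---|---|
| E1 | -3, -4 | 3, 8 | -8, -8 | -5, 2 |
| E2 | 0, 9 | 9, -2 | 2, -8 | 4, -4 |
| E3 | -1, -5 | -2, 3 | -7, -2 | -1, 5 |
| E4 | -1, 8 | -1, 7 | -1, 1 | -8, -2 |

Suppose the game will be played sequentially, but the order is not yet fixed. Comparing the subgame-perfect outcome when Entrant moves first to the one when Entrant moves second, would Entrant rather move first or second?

first

If Incumbent leads: Entrant's best replies are E1→X, E2→W, E3→Z, E4→W; Incumbent's induced payoffs 3, 0, -1, -1; outcome (E1, X), payoffs (3, 8).
If Entrant leads: Incumbent's best replies are W→E2, X→E2, Y→E2, Z→E2; Entrant's induced payoffs 9, -2, -8, -4; outcome (E2, W), payoffs (0, 9).
Entrant gets 9 moving first and 8 moving second, so Entrant prefers to move first.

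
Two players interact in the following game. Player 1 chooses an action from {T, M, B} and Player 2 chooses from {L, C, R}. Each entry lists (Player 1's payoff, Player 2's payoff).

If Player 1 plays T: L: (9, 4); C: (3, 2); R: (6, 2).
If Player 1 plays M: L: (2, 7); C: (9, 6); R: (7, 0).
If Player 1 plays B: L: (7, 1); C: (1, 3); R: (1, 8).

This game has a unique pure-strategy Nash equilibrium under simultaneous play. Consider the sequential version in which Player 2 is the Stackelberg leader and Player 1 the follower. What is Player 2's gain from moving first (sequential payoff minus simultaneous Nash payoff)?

2

Solve by backward induction (Player 2 leads).
- L: Player 1 compares 9, 2, 7 and picks T; Player 2 would get 4.
- C: Player 1 compares 3, 9, 1 and picks M; Player 2 would get 6.
- R: Player 1 compares 6, 7, 1 and picks M; Player 2 would get 0.
Maximizing over 4, 6, 0, Player 2 chooses C. Subgame-perfect outcome: (M, C) with payoffs (9, 6).
Under simultaneous play:
Player 1's best replies: L→T; C→M; R→M.
Player 2's best replies: T→L; M→L; B→R.
The unique mutual best reply is (T, L), giving (9, 4).
Player 2's commitment gain: 6 − 4 = 2.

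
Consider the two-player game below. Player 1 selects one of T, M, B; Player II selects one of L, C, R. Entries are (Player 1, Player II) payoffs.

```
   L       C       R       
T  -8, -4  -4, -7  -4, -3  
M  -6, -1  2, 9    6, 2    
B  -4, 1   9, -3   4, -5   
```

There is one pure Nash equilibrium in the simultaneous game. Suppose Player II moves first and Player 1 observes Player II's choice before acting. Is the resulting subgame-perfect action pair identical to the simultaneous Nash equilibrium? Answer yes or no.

no

Solve by backward induction (Player II leads).
- L: Player 1 compares -8, -6, -4 and picks B; Player II would get 1.
- C: Player 1 compares -4, 2, 9 and picks B; Player II would get -3.
- R: Player 1 compares -4, 6, 4 and picks M; Player II would get 2.
Among 1, -3, 2, the best is 2 at R. Subgame-perfect outcome: (M, R) with payoffs (6, 2).
Under simultaneous play:
Player 1's best replies: L→B; C→B; R→M.
Player II's best replies: T→R; M→C; B→L.
The unique mutual best reply is (B, L), giving (-4, 1).
Sequential outcome (M, R) differs from the Nash profile (B, L).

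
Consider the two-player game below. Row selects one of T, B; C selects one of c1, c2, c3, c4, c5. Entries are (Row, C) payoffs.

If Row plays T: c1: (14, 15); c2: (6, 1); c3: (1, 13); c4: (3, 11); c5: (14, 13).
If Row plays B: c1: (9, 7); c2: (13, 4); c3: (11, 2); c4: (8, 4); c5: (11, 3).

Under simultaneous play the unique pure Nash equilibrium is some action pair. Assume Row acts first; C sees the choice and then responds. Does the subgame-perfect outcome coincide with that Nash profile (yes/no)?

C best-responds to each possible Row move:
- T: BR = c1, leader payoff 14.
- B: BR = c1, leader payoff 9.
Among 14, 9, the best is 14 at T. Subgame-perfect outcome: (T, c1) with payoffs (14, 15).
Now find the simultaneous Nash equilibrium.
Row's best replies: c1→T; c2→B; c3→B; c4→B; c5→T.
C's best replies: T→c1; B→c1.
The unique mutual best reply is (T, c1), giving (14, 15).
Sequential outcome (T, c1) coincides with the Nash profile (T, c1).

yes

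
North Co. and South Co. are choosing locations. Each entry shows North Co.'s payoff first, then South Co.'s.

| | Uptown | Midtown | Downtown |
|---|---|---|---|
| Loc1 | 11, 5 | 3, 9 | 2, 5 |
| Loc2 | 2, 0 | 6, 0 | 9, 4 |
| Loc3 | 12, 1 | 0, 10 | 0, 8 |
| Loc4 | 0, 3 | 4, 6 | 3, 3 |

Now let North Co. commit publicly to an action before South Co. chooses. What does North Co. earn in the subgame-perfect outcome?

9

South Co. best-responds to each possible North Co. move:
- Loc1 → South Co. plays Midtown (best of 5, 9, 5); North Co. gets 3.
- Loc2 → South Co. plays Downtown (best of 0, 0, 4); North Co. gets 9.
- Loc3 → South Co. plays Midtown (best of 1, 10, 8); North Co. gets 0.
- Loc4 → South Co. plays Midtown (best of 3, 6, 3); North Co. gets 4.
Maximizing over 3, 9, 0, 4, North Co. chooses Loc2. Subgame-perfect outcome: (Loc2, Downtown) with payoffs (9, 4).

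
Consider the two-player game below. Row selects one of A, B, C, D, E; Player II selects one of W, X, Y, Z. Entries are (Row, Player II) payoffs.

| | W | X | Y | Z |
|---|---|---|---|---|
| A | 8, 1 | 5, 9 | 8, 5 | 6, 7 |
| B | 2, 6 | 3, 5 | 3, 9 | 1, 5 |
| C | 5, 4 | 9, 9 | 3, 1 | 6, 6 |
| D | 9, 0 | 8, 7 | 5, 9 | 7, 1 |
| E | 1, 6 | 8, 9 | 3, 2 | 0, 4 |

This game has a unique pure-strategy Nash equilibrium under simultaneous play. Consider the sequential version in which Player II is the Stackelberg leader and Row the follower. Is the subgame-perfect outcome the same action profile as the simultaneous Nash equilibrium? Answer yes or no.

Row best-responds to each possible Player II move:
- W → Row plays D (best of 8, 2, 5, 9, 1); Player II gets 0.
- X → Row plays C (best of 5, 3, 9, 8, 8); Player II gets 9.
- Y → Row plays A (best of 8, 3, 3, 5, 3); Player II gets 5.
- Z → Row plays D (best of 6, 1, 6, 7, 0); Player II gets 1.
Among 0, 9, 5, 1, the best is 9 at X. Subgame-perfect outcome: (C, X) with payoffs (9, 9).
Under simultaneous play:
Row's best replies: W→D; X→C; Y→A; Z→D.
Player II's best replies: A→X; B→Y; C→X; D→Y; E→X.
Only (C, X) has each player best-responding; Nash payoffs (9, 9).
Sequential outcome (C, X) coincides with the Nash profile (C, X).

yes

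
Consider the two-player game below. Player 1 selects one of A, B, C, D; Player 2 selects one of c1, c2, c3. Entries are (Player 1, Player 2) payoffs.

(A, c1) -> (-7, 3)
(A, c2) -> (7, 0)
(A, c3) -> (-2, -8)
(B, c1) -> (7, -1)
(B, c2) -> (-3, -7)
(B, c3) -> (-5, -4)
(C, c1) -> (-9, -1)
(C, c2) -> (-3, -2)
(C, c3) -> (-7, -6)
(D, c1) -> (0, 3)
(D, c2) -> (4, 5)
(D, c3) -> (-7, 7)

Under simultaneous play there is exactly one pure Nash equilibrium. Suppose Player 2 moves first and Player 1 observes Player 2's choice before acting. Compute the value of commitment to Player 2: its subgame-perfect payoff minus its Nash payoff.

Backward induction with Player 2 moving first.
- c1 → Player 1 plays B (best of -7, 7, -9, 0); Player 2 gets -1.
- c2 → Player 1 plays A (best of 7, -3, -3, 4); Player 2 gets 0.
- c3 → Player 1 plays A (best of -2, -5, -7, -7); Player 2 gets -8.
Among -1, 0, -8, the best is 0 at c2. Subgame-perfect outcome: (A, c2) with payoffs (7, 0).
For the simultaneous game, intersect best replies.
Player 1's best replies: c1→B; c2→A; c3→A.
Player 2's best replies: A→c1; B→c1; C→c1; D→c3.
The unique mutual best reply is (B, c1), giving (7, -1).
Player 2's commitment gain: 0 − -1 = 1.

1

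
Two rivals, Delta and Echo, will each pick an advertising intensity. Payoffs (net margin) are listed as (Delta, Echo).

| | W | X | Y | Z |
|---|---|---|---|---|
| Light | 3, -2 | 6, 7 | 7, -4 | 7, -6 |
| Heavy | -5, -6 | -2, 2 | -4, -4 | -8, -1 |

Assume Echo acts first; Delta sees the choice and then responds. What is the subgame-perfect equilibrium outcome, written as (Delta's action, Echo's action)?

(Light, X)

Delta best-responds to each possible Echo move:
- W: Delta compares 3, -5 and picks Light; Echo would get -2.
- X: Delta compares 6, -2 and picks Light; Echo would get 7.
- Y: Delta compares 7, -4 and picks Light; Echo would get -4.
- Z: Delta compares 7, -8 and picks Light; Echo would get -6.
Among -2, 7, -4, -6, the best is 7 at X. Subgame-perfect outcome: (Light, X) with payoffs (6, 7).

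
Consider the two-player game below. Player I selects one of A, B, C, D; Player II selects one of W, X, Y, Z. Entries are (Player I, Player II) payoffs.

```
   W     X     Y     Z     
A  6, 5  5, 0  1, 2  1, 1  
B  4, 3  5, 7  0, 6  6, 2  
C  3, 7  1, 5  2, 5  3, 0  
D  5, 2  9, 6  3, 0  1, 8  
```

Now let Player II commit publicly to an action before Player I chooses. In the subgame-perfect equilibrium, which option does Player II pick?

Solve by backward induction (Player II leads).
- W → Player I plays A (best of 6, 4, 3, 5); Player II gets 5.
- X → Player I plays D (best of 5, 5, 1, 9); Player II gets 6.
- Y → Player I plays D (best of 1, 0, 2, 3); Player II gets 0.
- Z → Player I plays B (best of 1, 6, 3, 1); Player II gets 2.
Maximizing over 5, 6, 0, 2, Player II chooses X. Subgame-perfect outcome: (D, X) with payoffs (9, 6).

X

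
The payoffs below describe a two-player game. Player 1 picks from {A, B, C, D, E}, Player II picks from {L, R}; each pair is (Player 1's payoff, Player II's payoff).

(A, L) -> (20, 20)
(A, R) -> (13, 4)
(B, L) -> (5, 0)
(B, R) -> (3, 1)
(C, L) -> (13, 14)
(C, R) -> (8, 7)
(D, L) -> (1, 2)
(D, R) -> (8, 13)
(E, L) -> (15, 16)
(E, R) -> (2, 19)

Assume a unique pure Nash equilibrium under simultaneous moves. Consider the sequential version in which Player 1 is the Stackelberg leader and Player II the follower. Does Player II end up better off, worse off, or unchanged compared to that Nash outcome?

unchanged

Player II best-responds to each possible Player 1 move:
- A → Player II plays L (best of 20, 4); Player 1 gets 20.
- B → Player II plays R (best of 0, 1); Player 1 gets 3.
- C → Player II plays L (best of 14, 7); Player 1 gets 13.
- D → Player II plays R (best of 2, 13); Player 1 gets 8.
- E → Player II plays R (best of 16, 19); Player 1 gets 2.
Among 20, 3, 13, 8, 2, the best is 20 at A. Subgame-perfect outcome: (A, L) with payoffs (20, 20).
Now find the simultaneous Nash equilibrium.
Player 1's best replies: L→A; R→A.
Player II's best replies: A→L; B→R; C→L; D→R; E→R.
The unique mutual best reply is (A, L), giving (20, 20).
Player II earns 20 sequentially versus 20 at the Nash outcome: unchanged.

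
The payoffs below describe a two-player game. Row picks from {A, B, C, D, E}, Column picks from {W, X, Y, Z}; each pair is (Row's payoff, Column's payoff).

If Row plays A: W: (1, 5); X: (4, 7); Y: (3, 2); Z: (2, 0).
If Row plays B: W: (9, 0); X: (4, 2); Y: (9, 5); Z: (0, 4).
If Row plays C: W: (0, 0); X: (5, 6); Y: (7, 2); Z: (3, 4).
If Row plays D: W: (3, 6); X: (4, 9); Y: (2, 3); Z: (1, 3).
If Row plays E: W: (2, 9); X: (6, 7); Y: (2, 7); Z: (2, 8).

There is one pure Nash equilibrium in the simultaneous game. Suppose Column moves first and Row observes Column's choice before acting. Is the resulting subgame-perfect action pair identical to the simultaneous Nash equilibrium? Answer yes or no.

Backward induction with Column moving first.
- W → Row plays B (best of 1, 9, 0, 3, 2); Column gets 0.
- X → Row plays E (best of 4, 4, 5, 4, 6); Column gets 7.
- Y → Row plays B (best of 3, 9, 7, 2, 2); Column gets 5.
- Z → Row plays C (best of 2, 0, 3, 1, 2); Column gets 4.
Among 0, 7, 5, 4, the best is 7 at X. Subgame-perfect outcome: (E, X) with payoffs (6, 7).
Under simultaneous play:
Row's best replies: W→B; X→E; Y→B; Z→C.
Column's best replies: A→X; B→Y; C→X; D→X; E→W.
The unique mutual best reply is (B, Y), giving (9, 5).
Sequential outcome (E, X) differs from the Nash profile (B, Y).

no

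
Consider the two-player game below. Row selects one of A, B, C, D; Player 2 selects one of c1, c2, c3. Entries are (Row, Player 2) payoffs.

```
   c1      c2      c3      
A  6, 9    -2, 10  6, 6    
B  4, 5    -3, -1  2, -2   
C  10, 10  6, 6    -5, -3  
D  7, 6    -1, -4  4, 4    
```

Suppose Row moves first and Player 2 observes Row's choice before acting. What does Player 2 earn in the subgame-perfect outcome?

Work backward from Player 2's decision.
- A: Player 2 compares 9, 10, 6 and picks c2; Row would get -2.
- B: Player 2 compares 5, -1, -2 and picks c1; Row would get 4.
- C: Player 2 compares 10, 6, -3 and picks c1; Row would get 10.
- D: Player 2 compares 6, -4, 4 and picks c1; Row would get 7.
Maximizing over -2, 4, 10, 7, Row chooses C. Subgame-perfect outcome: (C, c1) with payoffs (10, 10).

10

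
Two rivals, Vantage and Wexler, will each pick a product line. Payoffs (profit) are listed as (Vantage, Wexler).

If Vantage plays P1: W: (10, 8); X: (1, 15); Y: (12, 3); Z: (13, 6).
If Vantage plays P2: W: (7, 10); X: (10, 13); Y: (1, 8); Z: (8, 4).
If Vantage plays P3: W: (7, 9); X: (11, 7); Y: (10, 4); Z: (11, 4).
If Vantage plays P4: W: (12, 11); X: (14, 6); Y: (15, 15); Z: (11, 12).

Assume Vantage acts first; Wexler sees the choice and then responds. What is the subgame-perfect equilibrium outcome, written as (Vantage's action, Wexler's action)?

(P4, Y)

Backward induction with Vantage moving first.
- P1: Wexler compares 8, 15, 3, 6 and picks X; Vantage would get 1.
- P2: Wexler compares 10, 13, 8, 4 and picks X; Vantage would get 10.
- P3: Wexler compares 9, 7, 4, 4 and picks W; Vantage would get 7.
- P4: Wexler compares 11, 6, 15, 12 and picks Y; Vantage would get 15.
Among 1, 10, 7, 15, the best is 15 at P4. Subgame-perfect outcome: (P4, Y) with payoffs (15, 15).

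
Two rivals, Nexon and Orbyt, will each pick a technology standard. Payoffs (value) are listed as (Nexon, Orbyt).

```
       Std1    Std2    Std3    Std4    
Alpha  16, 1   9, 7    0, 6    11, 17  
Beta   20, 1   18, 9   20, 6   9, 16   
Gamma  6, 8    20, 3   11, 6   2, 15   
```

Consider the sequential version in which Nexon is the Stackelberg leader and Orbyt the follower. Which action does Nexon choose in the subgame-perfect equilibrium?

Alpha

Solve by backward induction (Nexon leads).
- Alpha: BR = Std4, leader payoff 11.
- Beta: BR = Std4, leader payoff 9.
- Gamma: BR = Std4, leader payoff 2.
Nexon's induced payoffs are 11, 9, 2, so Nexon commits to Alpha. Subgame-perfect outcome: (Alpha, Std4) with payoffs (11, 17).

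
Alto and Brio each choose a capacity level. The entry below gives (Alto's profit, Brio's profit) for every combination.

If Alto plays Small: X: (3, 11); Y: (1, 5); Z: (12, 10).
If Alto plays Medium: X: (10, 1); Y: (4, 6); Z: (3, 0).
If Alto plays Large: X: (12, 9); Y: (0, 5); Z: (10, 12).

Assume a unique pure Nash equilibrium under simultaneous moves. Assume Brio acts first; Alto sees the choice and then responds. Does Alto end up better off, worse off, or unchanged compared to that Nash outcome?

Work backward from Alto's decision.
- X: Alto compares 3, 10, 12 and picks Large; Brio would get 9.
- Y: Alto compares 1, 4, 0 and picks Medium; Brio would get 6.
- Z: Alto compares 12, 3, 10 and picks Small; Brio would get 10.
Maximizing over 9, 6, 10, Brio chooses Z. Subgame-perfect outcome: (Small, Z) with payoffs (12, 10).
Under simultaneous play:
Alto's best replies: X→Large; Y→Medium; Z→Small.
Brio's best replies: Small→X; Medium→Y; Large→Z.
The unique mutual best reply is (Medium, Y), giving (4, 6).
Alto earns 12 sequentially versus 4 at the Nash outcome: better off.

better off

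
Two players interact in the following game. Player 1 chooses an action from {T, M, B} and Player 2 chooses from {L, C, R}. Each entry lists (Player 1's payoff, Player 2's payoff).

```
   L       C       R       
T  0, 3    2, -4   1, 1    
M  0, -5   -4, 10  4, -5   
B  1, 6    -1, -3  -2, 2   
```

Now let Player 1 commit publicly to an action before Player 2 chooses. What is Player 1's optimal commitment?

Backward induction with Player 1 moving first.
- T: BR = L, leader payoff 0.
- M: BR = C, leader payoff -4.
- B: BR = L, leader payoff 1.
Maximizing over 0, -4, 1, Player 1 chooses B. Subgame-perfect outcome: (B, L) with payoffs (1, 6).

B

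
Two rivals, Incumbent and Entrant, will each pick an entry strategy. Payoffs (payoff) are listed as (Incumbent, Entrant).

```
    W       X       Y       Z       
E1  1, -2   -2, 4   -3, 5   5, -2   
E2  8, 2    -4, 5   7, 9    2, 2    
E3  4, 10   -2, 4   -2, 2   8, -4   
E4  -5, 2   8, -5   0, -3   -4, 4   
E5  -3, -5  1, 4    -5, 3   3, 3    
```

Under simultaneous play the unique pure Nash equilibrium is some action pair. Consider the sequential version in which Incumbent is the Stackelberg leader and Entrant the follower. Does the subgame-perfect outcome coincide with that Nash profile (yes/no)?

Work backward from Entrant's decision.
- E1 → Entrant plays Y (best of -2, 4, 5, -2); Incumbent gets -3.
- E2 → Entrant plays Y (best of 2, 5, 9, 2); Incumbent gets 7.
- E3 → Entrant plays W (best of 10, 4, 2, -4); Incumbent gets 4.
- E4 → Entrant plays Z (best of 2, -5, -3, 4); Incumbent gets -4.
- E5 → Entrant plays X (best of -5, 4, 3, 3); Incumbent gets 1.
Among -3, 7, 4, -4, 1, the best is 7 at E2. Subgame-perfect outcome: (E2, Y) with payoffs (7, 9).
For the simultaneous game, intersect best replies.
Incumbent's best replies: W→E2; X→E4; Y→E2; Z→E3.
Entrant's best replies: E1→Y; E2→Y; E3→W; E4→Z; E5→X.
The unique mutual best reply is (E2, Y), giving (7, 9).
Sequential outcome (E2, Y) coincides with the Nash profile (E2, Y).

yes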